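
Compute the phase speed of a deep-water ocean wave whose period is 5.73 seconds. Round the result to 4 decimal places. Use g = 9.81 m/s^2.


We use the deep-water celerity formula:
C = g * T / (2 * pi)
C = 9.81 * 5.73 / (2 * 3.14159...)
C = 56.211300 / 6.283185
C = 8.9463 m/s

8.9463


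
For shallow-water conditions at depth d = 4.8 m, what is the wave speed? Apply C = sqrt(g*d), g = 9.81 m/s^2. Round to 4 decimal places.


Using the shallow-water approximation:
C = sqrt(g * d) = sqrt(9.81 * 4.8)
C = sqrt(47.0880)
C = 6.8621 m/s

6.8621


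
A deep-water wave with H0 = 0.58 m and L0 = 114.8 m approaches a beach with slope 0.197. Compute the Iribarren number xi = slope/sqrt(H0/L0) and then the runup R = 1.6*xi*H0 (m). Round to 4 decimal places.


xi = slope / sqrt(H0/L0)
H0/L0 = 0.58/114.8 = 0.005052
sqrt(0.005052) = 0.071079
xi = 0.197 / 0.071079 = 2.771553
R = 1.6 * xi * H0 = 1.6 * 2.771553 * 0.58
R = 2.5720 m

2.5720


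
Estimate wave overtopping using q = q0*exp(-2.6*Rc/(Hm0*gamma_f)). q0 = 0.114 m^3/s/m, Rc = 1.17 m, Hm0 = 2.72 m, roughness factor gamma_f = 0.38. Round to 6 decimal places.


q = q0 * exp(-2.6 * Rc / (Hm0 * gamma_f))
Exponent = -2.6 * 1.17 / (2.72 * 0.38)
= -2.6 * 1.17 / 1.0336
= -2.943111
exp(-2.943111) = 0.052701
q = 0.114 * 0.052701
q = 0.006008 m^3/s/m

0.006008


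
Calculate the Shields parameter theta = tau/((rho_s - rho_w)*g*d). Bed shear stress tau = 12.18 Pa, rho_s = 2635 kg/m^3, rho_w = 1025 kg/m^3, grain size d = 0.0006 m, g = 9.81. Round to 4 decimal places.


theta = tau / ((rho_s - rho_w) * g * d)
rho_s - rho_w = 2635 - 1025 = 1610
Denominator = 1610 * 9.81 * 0.0006 = 9.476460
theta = 12.18 / 9.476460
theta = 1.2853

1.2853


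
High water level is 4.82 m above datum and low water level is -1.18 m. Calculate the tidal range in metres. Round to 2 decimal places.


Tidal range = High water - Low water
Tidal range = 4.82 - (-1.18)
Tidal range = 6.00 m

6.00


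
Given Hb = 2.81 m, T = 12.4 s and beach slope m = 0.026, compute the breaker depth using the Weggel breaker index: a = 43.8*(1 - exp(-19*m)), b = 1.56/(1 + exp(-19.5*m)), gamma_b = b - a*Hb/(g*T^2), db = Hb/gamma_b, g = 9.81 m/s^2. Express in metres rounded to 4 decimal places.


a = 43.8 * (1 - exp(-19 * m))
exp(-19 * 0.026) = exp(-0.4940) = 0.610181
a = 43.8 * (1 - 0.610181) = 17.074082
b = 1.56 / (1 + exp(-19.5 * m))
exp(-19.5 * 0.026) = exp(-0.5070) = 0.602300
b = 1.56 / (1 + 0.602300) = 0.973601
Hb / (g * T^2) = 2.81 / (9.81 * 12.4^2) = 2.81 / 1508.3856 = 0.00186292
gamma_b = b - a * Hb/(g*T^2) = 0.973601 - 17.074082 * 0.00186292 = 0.941793
db = Hb / gamma_b = 2.81 / 0.941793
db = 2.9837 m

2.9837


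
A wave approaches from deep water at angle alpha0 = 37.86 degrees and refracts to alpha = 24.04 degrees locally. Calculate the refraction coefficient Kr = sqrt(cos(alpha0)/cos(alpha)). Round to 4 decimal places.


Kr = sqrt(cos(alpha0) / cos(alpha))
cos(37.86) = 0.789513
cos(24.04) = 0.913261
Kr = sqrt(0.789513 / 0.913261)
Kr = sqrt(0.864498)
Kr = 0.9298

0.9298


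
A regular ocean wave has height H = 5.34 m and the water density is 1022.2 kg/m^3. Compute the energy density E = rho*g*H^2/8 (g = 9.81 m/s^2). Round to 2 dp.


E = (1/8) * rho * g * H^2
E = (1/8) * 1022.2 * 9.81 * 5.34^2
E = 0.125 * 1022.2 * 9.81 * 28.5156
E = 35743.53 J/m^2

35743.53


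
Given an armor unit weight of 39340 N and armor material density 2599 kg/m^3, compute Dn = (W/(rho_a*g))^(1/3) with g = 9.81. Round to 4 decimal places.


V = W / (rho_a * g)
V = 39340 / (2599 * 9.81)
V = 39340 / 25496.19
V = 1.542976 m^3
Dn = V^(1/3) = 1.542976^(1/3)
Dn = 1.1555 m

1.1555


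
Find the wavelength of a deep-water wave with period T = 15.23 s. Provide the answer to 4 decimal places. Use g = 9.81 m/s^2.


L0 = g * T^2 / (2 * pi)
L0 = 9.81 * 15.23^2 / (2 * pi)
L0 = 9.81 * 231.9529 / 6.28319
L0 = 2275.4579 / 6.28319
L0 = 362.1504 m

362.1504


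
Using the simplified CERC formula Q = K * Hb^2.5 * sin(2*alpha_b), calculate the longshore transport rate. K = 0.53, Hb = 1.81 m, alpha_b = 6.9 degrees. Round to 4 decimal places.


Q = K * Hb^2.5 * sin(2 * alpha_b)
Hb^2.5 = 1.81^2.5 = 4.407542
sin(2 * 6.9) = sin(13.8) = 0.238533
Q = 0.53 * 4.407542 * 0.238533
Q = 0.5572 m^3/s

0.5572


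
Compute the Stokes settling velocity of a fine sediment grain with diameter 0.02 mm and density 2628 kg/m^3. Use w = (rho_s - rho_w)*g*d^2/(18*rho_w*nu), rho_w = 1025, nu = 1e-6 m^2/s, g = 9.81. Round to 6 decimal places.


w = (rho_s - rho_w) * g * d^2 / (18 * rho_w * nu)
d = 0.02 mm = 0.000020 m
rho_s - rho_w = 2628 - 1025 = 1603
Numerator = 1603 * 9.81 * (0.000020)^2 = 0.000006290172
Denominator = 18 * 1025 * 1e-6 = 0.018450
w = 0.000341 m/s

0.000341


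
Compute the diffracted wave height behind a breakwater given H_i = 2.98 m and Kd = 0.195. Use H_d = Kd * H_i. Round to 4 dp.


H_d = Kd * H_i
H_d = 0.195 * 2.98
H_d = 0.5811 m

0.5811


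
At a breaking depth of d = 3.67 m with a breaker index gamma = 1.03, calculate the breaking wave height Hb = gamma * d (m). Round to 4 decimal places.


Hb = gamma * d
Hb = 1.03 * 3.67
Hb = 3.7801 m

3.7801


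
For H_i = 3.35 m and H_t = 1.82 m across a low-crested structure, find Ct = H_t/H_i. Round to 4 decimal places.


Ct = H_t / H_i
Ct = 1.82 / 3.35
Ct = 0.5433

0.5433


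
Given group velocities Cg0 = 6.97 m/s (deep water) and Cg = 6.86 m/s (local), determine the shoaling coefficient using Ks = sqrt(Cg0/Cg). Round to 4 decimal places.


Ks = sqrt(Cg0 / Cg)
Ks = sqrt(6.97 / 6.86)
Ks = sqrt(1.0160)
Ks = 1.0080

1.0080


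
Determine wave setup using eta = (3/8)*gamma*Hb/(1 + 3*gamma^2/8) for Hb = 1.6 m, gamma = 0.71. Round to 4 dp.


eta = (3/8) * gamma * Hb / (1 + 3*gamma^2/8)
Numerator = (3/8) * 0.71 * 1.6 = 0.426000
Denominator = 1 + 3*0.71^2/8 = 1 + 0.189038 = 1.189038
eta = 0.426000 / 1.189038
eta = 0.3583 m

0.3583


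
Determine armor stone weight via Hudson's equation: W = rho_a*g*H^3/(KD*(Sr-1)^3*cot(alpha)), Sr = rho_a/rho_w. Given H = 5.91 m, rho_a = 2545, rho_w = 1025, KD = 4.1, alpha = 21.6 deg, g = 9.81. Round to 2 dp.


Sr = rho_a / rho_w = 2545 / 1025 = 2.482927
(Sr - 1) = 1.482927
(Sr - 1)^3 = 3.261063
cot(21.6) = 1 / tan(21.6) = 1 / 0.395928 = 2.525712
Numerator = 2545 * 9.81 * 5.91^3 = 5153701.2139
Denominator = 4.1 * 3.261063 * 2.525712 = 33.769669
W = 5153701.2139 / 33.769669
W = 152613.32 N

152613.32


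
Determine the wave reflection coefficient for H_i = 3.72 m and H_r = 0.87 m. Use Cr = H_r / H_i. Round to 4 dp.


Cr = H_r / H_i
Cr = 0.87 / 3.72
Cr = 0.2339

0.2339


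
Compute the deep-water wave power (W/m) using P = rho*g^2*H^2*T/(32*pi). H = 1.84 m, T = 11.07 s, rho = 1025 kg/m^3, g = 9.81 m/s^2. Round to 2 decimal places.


P = rho * g^2 * H^2 * T / (32 * pi)
P = 1025 * 9.81^2 * 1.84^2 * 11.07 / (32 * pi)
P = 1025 * 96.2361 * 3.3856 * 11.07 / 100.53096
P = 36774.37 W/m

36774.37


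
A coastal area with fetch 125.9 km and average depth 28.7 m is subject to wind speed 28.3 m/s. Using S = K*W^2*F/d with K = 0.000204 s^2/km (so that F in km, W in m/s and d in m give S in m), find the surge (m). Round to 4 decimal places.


S = K * W^2 * F / d
W^2 = 28.3^2 = 800.89
S = 0.000204 * 800.89 * 125.9 / 28.7
Numerator = 0.000204 * 800.89 * 125.9 = 20.569738
S = 20.569738 / 28.7 = 0.7167 m

0.7167


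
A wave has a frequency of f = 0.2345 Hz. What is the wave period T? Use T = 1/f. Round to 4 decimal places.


T = 1 / f
T = 1 / 0.2345
T = 4.2644 s

4.2644


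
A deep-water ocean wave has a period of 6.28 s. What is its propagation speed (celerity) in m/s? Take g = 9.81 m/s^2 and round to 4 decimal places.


We use the deep-water celerity formula:
C = g * T / (2 * pi)
C = 9.81 * 6.28 / (2 * 3.14159...)
C = 61.606800 / 6.283185
C = 9.8050 m/s

9.8050


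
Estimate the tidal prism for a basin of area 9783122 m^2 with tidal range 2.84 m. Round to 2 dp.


Tidal prism = Area * Tidal range
P = 9783122 * 2.84
P = 27784066.48 m^3

27784066.48


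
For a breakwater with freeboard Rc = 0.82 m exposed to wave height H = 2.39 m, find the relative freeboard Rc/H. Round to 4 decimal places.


Relative freeboard = Rc / H
= 0.82 / 2.39
= 0.3431

0.3431


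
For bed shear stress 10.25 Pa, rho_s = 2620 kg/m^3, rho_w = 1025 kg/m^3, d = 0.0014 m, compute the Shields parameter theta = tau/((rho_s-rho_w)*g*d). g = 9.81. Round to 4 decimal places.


theta = tau / ((rho_s - rho_w) * g * d)
rho_s - rho_w = 2620 - 1025 = 1595
Denominator = 1595 * 9.81 * 0.0014 = 21.905730
theta = 10.25 / 21.905730
theta = 0.4679

0.4679


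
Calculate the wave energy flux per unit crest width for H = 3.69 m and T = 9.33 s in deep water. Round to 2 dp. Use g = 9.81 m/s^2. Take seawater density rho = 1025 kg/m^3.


P = rho * g^2 * H^2 * T / (32 * pi)
P = 1025 * 9.81^2 * 3.69^2 * 9.33 / (32 * pi)
P = 1025 * 96.2361 * 13.6161 * 9.33 / 100.53096
P = 124651.18 W/m

124651.18


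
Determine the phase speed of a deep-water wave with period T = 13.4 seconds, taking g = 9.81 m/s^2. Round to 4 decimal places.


We use the deep-water celerity formula:
C = g * T / (2 * pi)
C = 9.81 * 13.4 / (2 * 3.14159...)
C = 131.454000 / 6.283185
C = 20.9216 m/s

20.9216


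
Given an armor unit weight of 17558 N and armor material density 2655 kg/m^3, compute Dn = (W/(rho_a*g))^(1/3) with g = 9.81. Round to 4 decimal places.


V = W / (rho_a * g)
V = 17558 / (2655 * 9.81)
V = 17558 / 26045.55
V = 0.674127 m^3
Dn = V^(1/3) = 0.674127^(1/3)
Dn = 0.8768 m

0.8768


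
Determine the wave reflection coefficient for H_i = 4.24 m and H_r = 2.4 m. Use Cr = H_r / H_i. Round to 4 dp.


Cr = H_r / H_i
Cr = 2.4 / 4.24
Cr = 0.5660

0.5660


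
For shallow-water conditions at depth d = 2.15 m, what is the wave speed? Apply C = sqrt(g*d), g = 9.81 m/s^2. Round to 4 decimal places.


Using the shallow-water approximation:
C = sqrt(g * d) = sqrt(9.81 * 2.15)
C = sqrt(21.0915)
C = 4.5925 m/s

4.5925


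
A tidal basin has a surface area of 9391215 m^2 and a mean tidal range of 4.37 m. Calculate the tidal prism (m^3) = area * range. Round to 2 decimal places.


Tidal prism = Area * Tidal range
P = 9391215 * 4.37
P = 41039609.55 m^3

41039609.55


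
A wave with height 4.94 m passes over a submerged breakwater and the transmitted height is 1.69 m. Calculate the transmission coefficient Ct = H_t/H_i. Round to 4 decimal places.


Ct = H_t / H_i
Ct = 1.69 / 4.94
Ct = 0.3421

0.3421


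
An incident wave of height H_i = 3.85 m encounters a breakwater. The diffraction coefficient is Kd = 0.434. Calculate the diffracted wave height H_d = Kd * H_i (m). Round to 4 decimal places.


H_d = Kd * H_i
H_d = 0.434 * 3.85
H_d = 1.6709 m

1.6709


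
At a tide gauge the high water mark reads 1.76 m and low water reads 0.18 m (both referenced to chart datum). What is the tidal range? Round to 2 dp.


Tidal range = High water - Low water
Tidal range = 1.76 - (0.18)
Tidal range = 1.58 m

1.58


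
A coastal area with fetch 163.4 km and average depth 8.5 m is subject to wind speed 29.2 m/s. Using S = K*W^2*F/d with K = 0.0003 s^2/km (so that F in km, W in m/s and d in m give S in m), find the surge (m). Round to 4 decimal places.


S = K * W^2 * F / d
W^2 = 29.2^2 = 852.64
S = 0.0003 * 852.64 * 163.4 / 8.5
Numerator = 0.0003 * 852.64 * 163.4 = 41.796413
S = 41.796413 / 8.5 = 4.9172 m

4.9172


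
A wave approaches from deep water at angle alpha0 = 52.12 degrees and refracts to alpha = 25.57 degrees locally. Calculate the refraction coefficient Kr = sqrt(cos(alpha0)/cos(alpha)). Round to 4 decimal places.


Kr = sqrt(cos(alpha0) / cos(alpha))
cos(52.12) = 0.614010
cos(25.57) = 0.902059
Kr = sqrt(0.614010 / 0.902059)
Kr = sqrt(0.680676)
Kr = 0.8250

0.8250


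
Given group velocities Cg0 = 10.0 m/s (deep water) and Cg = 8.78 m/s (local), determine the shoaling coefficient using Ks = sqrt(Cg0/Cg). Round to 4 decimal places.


Ks = sqrt(Cg0 / Cg)
Ks = sqrt(10.0 / 8.78)
Ks = sqrt(1.1390)
Ks = 1.0672

1.0672


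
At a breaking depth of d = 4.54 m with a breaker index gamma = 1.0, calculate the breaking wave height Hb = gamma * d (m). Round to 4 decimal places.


Hb = gamma * d
Hb = 1.0 * 4.54
Hb = 4.5400 m

4.5400


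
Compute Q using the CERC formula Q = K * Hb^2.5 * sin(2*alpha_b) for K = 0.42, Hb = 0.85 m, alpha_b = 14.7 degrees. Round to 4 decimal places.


Q = K * Hb^2.5 * sin(2 * alpha_b)
Hb^2.5 = 0.85^2.5 = 0.666112
sin(2 * 14.7) = sin(29.4) = 0.490904
Q = 0.42 * 0.666112 * 0.490904
Q = 0.1373 m^3/s

0.1373


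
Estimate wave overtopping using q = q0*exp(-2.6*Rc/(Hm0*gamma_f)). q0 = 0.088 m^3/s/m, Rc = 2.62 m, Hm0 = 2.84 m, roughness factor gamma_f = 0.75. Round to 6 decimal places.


q = q0 * exp(-2.6 * Rc / (Hm0 * gamma_f))
Exponent = -2.6 * 2.62 / (2.84 * 0.75)
= -2.6 * 2.62 / 2.1300
= -3.198122
exp(-3.198122) = 0.040839
q = 0.088 * 0.040839
q = 0.003594 m^3/s/m

0.003594


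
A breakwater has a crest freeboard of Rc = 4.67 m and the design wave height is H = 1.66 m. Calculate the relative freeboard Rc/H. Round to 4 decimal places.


Relative freeboard = Rc / H
= 4.67 / 1.66
= 2.8133

2.8133


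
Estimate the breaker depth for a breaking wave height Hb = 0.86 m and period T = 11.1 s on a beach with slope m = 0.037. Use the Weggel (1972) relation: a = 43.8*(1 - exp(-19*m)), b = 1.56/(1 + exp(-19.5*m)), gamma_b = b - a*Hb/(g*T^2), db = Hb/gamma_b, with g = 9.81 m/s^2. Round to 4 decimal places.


a = 43.8 * (1 - exp(-19 * m))
exp(-19 * 0.037) = exp(-0.7030) = 0.495098
a = 43.8 * (1 - 0.495098) = 22.114717
b = 1.56 / (1 + exp(-19.5 * m))
exp(-19.5 * 0.037) = exp(-0.7215) = 0.486023
b = 1.56 / (1 + 0.486023) = 1.049782
Hb / (g * T^2) = 0.86 / (9.81 * 11.1^2) = 0.86 / 1208.6901 = 0.00071151
gamma_b = b - a * Hb/(g*T^2) = 1.049782 - 22.114717 * 0.00071151 = 1.034047
db = Hb / gamma_b = 0.86 / 1.034047
db = 0.8317 m

0.8317


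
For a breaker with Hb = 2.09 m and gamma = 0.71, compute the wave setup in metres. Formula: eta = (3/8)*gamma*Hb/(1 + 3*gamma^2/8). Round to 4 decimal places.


eta = (3/8) * gamma * Hb / (1 + 3*gamma^2/8)
Numerator = (3/8) * 0.71 * 2.09 = 0.556462
Denominator = 1 + 3*0.71^2/8 = 1 + 0.189038 = 1.189038
eta = 0.556462 / 1.189038
eta = 0.4680 m

0.4680


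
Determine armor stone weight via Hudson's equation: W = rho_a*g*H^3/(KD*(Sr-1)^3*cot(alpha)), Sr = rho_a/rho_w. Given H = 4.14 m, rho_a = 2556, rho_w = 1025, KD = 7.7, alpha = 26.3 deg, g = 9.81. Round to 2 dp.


Sr = rho_a / rho_w = 2556 / 1025 = 2.493659
(Sr - 1) = 1.493659
(Sr - 1)^3 = 3.332376
cot(26.3) = 1 / tan(26.3) = 1 / 0.494231 = 2.023346
Numerator = 2556 * 9.81 * 4.14^3 = 1779225.0327
Denominator = 7.7 * 3.332376 * 2.023346 = 51.917636
W = 1779225.0327 / 51.917636
W = 34270.15 N

34270.15


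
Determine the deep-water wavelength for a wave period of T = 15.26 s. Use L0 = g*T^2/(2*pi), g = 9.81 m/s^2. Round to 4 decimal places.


L0 = g * T^2 / (2 * pi)
L0 = 9.81 * 15.26^2 / (2 * pi)
L0 = 9.81 * 232.8676 / 6.28319
L0 = 2284.4312 / 6.28319
L0 = 363.5785 m

363.5785


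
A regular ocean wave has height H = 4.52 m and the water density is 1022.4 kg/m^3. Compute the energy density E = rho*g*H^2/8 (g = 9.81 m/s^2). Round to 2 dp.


E = (1/8) * rho * g * H^2
E = (1/8) * 1022.4 * 9.81 * 4.52^2
E = 0.125 * 1022.4 * 9.81 * 20.4304
E = 25613.96 J/m^2

25613.96


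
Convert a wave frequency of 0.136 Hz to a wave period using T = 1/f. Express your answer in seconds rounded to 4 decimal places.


T = 1 / f
T = 1 / 0.136
T = 7.3529 s

7.3529


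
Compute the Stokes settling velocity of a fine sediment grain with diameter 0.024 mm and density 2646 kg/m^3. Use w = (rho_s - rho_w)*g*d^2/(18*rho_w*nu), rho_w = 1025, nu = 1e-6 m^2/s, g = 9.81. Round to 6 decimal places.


w = (rho_s - rho_w) * g * d^2 / (18 * rho_w * nu)
d = 0.024 mm = 0.000024 m
rho_s - rho_w = 2646 - 1025 = 1621
Numerator = 1621 * 9.81 * (0.000024)^2 = 0.000009159558
Denominator = 18 * 1025 * 1e-6 = 0.018450
w = 0.000496 m/s

0.000496


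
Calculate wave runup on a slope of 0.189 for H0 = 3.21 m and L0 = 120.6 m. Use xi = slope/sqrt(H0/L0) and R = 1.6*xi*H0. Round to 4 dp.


xi = slope / sqrt(H0/L0)
H0/L0 = 3.21/120.6 = 0.026617
sqrt(0.026617) = 0.163147
xi = 0.189 / 0.163147 = 1.158465
R = 1.6 * xi * H0 = 1.6 * 1.158465 * 3.21
R = 5.9499 m

5.9499


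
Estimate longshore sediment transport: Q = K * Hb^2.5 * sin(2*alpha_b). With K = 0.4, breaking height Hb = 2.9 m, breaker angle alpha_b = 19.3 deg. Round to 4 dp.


Q = K * Hb^2.5 * sin(2 * alpha_b)
Hb^2.5 = 2.9^2.5 = 14.321714
sin(2 * 19.3) = sin(38.6) = 0.623880
Q = 0.4 * 14.321714 * 0.623880
Q = 3.5740 m^3/s

3.5740


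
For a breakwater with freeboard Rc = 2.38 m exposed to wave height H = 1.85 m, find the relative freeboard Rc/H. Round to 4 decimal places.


Relative freeboard = Rc / H
= 2.38 / 1.85
= 1.2865

1.2865


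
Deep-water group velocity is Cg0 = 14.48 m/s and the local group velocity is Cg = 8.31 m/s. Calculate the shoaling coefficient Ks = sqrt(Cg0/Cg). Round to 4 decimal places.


Ks = sqrt(Cg0 / Cg)
Ks = sqrt(14.48 / 8.31)
Ks = sqrt(1.7425)
Ks = 1.3200

1.3200


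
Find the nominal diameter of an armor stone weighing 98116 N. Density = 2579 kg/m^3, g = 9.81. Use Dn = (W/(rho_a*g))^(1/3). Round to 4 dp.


V = W / (rho_a * g)
V = 98116 / (2579 * 9.81)
V = 98116 / 25299.99
V = 3.878104 m^3
Dn = V^(1/3) = 3.878104^(1/3)
Dn = 1.5711 m

1.5711


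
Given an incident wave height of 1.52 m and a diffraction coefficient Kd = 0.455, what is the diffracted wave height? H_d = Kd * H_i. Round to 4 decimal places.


H_d = Kd * H_i
H_d = 0.455 * 1.52
H_d = 0.6916 m

0.6916


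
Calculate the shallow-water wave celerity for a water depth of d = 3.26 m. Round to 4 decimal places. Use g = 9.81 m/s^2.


Using the shallow-water approximation:
C = sqrt(g * d) = sqrt(9.81 * 3.26)
C = sqrt(31.9806)
C = 5.6551 m/s

5.6551


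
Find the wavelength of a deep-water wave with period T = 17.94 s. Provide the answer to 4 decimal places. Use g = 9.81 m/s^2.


L0 = g * T^2 / (2 * pi)
L0 = 9.81 * 17.94^2 / (2 * pi)
L0 = 9.81 * 321.8436 / 6.28319
L0 = 3157.2857 / 6.28319
L0 = 502.4976 m

502.4976


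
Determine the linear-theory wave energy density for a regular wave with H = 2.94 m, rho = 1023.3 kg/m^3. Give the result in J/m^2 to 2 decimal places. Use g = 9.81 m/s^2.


E = (1/8) * rho * g * H^2
E = (1/8) * 1023.3 * 9.81 * 2.94^2
E = 0.125 * 1023.3 * 9.81 * 8.6436
E = 10846.18 J/m^2

10846.18


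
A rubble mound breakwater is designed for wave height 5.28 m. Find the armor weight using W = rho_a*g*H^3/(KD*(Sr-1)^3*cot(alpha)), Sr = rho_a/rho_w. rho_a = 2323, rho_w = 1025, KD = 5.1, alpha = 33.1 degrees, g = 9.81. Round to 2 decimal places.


Sr = rho_a / rho_w = 2323 / 1025 = 2.266341
(Sr - 1) = 1.266341
(Sr - 1)^3 = 2.030731
cot(33.1) = 1 / tan(33.1) = 1 / 0.651892 = 1.533997
Numerator = 2323 * 9.81 * 5.28^3 = 3354439.6649
Denominator = 5.1 * 2.030731 * 1.533997 = 15.887192
W = 3354439.6649 / 15.887192
W = 211141.13 N

211141.13


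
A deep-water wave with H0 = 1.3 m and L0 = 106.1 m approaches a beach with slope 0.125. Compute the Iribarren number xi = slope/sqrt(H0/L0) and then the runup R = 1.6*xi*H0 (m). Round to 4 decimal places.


xi = slope / sqrt(H0/L0)
H0/L0 = 1.3/106.1 = 0.012253
sqrt(0.012253) = 0.110691
xi = 0.125 / 0.110691 = 1.129265
R = 1.6 * xi * H0 = 1.6 * 1.129265 * 1.3
R = 2.3489 m

2.3489


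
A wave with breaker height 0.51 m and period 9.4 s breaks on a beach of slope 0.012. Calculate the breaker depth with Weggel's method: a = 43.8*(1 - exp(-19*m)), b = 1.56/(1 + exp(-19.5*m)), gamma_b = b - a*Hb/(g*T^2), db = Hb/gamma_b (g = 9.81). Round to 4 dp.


a = 43.8 * (1 - exp(-19 * m))
exp(-19 * 0.012) = exp(-0.2280) = 0.796124
a = 43.8 * (1 - 0.796124) = 8.929757
b = 1.56 / (1 + exp(-19.5 * m))
exp(-19.5 * 0.012) = exp(-0.2340) = 0.791362
b = 1.56 / (1 + 0.791362) = 0.870846
Hb / (g * T^2) = 0.51 / (9.81 * 9.4^2) = 0.51 / 866.8116 = 0.00058836
gamma_b = b - a * Hb/(g*T^2) = 0.870846 - 8.929757 * 0.00058836 = 0.865592
db = Hb / gamma_b = 0.51 / 0.865592
db = 0.5892 m

0.5892


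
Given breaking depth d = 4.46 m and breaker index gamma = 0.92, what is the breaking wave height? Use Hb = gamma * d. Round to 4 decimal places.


Hb = gamma * d
Hb = 0.92 * 4.46
Hb = 4.1032 m

4.1032


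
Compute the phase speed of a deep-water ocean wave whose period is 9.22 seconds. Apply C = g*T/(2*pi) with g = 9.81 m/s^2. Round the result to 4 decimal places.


We use the deep-water celerity formula:
C = g * T / (2 * pi)
C = 9.81 * 9.22 / (2 * 3.14159...)
C = 90.448200 / 6.283185
C = 14.3953 m/s

14.3953


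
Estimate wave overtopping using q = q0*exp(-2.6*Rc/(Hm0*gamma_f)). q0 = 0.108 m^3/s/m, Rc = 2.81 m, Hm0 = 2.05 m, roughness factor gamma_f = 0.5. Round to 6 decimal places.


q = q0 * exp(-2.6 * Rc / (Hm0 * gamma_f))
Exponent = -2.6 * 2.81 / (2.05 * 0.5)
= -2.6 * 2.81 / 1.0250
= -7.127805
exp(-7.127805) = 0.000802
q = 0.108 * 0.000802
q = 0.000087 m^3/s/m

0.000087


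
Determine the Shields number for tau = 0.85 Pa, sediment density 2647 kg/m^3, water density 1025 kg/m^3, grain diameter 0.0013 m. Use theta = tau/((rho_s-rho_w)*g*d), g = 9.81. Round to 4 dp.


theta = tau / ((rho_s - rho_w) * g * d)
rho_s - rho_w = 2647 - 1025 = 1622
Denominator = 1622 * 9.81 * 0.0013 = 20.685366
theta = 0.85 / 20.685366
theta = 0.0411

0.0411


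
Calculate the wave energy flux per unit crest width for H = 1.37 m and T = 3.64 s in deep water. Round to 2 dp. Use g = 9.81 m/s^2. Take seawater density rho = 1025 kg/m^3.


P = rho * g^2 * H^2 * T / (32 * pi)
P = 1025 * 9.81^2 * 1.37^2 * 3.64 / (32 * pi)
P = 1025 * 96.2361 * 1.8769 * 3.64 / 100.53096
P = 6703.55 W/m

6703.55


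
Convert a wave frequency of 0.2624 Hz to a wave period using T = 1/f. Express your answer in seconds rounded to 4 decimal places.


T = 1 / f
T = 1 / 0.2624
T = 3.8110 s

3.8110


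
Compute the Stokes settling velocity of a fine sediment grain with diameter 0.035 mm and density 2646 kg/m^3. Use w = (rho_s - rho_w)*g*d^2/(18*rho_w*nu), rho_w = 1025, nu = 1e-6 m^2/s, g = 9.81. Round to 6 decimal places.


w = (rho_s - rho_w) * g * d^2 / (18 * rho_w * nu)
d = 0.035 mm = 0.000035 m
rho_s - rho_w = 2646 - 1025 = 1621
Numerator = 1621 * 9.81 * (0.000035)^2 = 0.000019479962
Denominator = 18 * 1025 * 1e-6 = 0.018450
w = 0.001056 m/s

0.001056


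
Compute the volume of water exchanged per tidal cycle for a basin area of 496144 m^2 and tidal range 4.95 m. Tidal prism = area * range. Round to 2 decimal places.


Tidal prism = Area * Tidal range
P = 496144 * 4.95
P = 2455912.80 m^3

2455912.80


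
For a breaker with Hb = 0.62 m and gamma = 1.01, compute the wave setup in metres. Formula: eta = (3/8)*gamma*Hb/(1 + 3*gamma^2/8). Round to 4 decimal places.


eta = (3/8) * gamma * Hb / (1 + 3*gamma^2/8)
Numerator = (3/8) * 1.01 * 0.62 = 0.234825
Denominator = 1 + 3*1.01^2/8 = 1 + 0.382538 = 1.382538
eta = 0.234825 / 1.382538
eta = 0.1699 m

0.1699


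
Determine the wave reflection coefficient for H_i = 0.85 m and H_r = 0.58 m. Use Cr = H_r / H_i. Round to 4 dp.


Cr = H_r / H_i
Cr = 0.58 / 0.85
Cr = 0.6824

0.6824


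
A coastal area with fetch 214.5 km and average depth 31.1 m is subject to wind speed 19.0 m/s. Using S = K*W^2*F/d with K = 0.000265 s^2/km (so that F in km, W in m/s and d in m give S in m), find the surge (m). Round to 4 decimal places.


S = K * W^2 * F / d
W^2 = 19.0^2 = 361.00
S = 0.000265 * 361.00 * 214.5 / 31.1
Numerator = 0.000265 * 361.00 * 214.5 = 20.520142
S = 20.520142 / 31.1 = 0.6598 m

0.6598


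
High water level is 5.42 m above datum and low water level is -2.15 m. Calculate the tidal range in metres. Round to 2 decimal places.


Tidal range = High water - Low water
Tidal range = 5.42 - (-2.15)
Tidal range = 7.57 m

7.57


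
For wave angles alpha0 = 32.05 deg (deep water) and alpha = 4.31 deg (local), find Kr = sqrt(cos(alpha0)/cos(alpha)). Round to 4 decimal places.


Kr = sqrt(cos(alpha0) / cos(alpha))
cos(32.05) = 0.847585
cos(4.31) = 0.997172
Kr = sqrt(0.847585 / 0.997172)
Kr = sqrt(0.849989)
Kr = 0.9219

0.9219


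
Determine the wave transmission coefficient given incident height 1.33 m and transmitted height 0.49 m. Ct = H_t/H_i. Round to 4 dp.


Ct = H_t / H_i
Ct = 0.49 / 1.33
Ct = 0.3684

0.3684


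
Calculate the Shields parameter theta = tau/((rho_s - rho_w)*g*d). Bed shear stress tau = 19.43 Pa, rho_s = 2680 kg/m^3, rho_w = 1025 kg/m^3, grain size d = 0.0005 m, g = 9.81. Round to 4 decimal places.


theta = tau / ((rho_s - rho_w) * g * d)
rho_s - rho_w = 2680 - 1025 = 1655
Denominator = 1655 * 9.81 * 0.0005 = 8.117775
theta = 19.43 / 8.117775
theta = 2.3935

2.3935


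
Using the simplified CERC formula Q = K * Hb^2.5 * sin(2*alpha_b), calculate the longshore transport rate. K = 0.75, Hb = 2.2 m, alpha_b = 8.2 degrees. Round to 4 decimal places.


Q = K * Hb^2.5 * sin(2 * alpha_b)
Hb^2.5 = 2.2^2.5 = 7.178880
sin(2 * 8.2) = sin(16.4) = 0.282341
Q = 0.75 * 7.178880 * 0.282341
Q = 1.5202 m^3/s

1.5202


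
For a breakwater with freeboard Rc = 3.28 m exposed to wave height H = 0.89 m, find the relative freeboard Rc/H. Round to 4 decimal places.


Relative freeboard = Rc / H
= 3.28 / 0.89
= 3.6854

3.6854


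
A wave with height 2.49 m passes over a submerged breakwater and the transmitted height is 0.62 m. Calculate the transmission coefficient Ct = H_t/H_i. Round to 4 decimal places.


Ct = H_t / H_i
Ct = 0.62 / 2.49
Ct = 0.2490

0.2490


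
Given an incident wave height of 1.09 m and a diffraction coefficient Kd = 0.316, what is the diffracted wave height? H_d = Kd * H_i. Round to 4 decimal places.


H_d = Kd * H_i
H_d = 0.316 * 1.09
H_d = 0.3444 m

0.3444


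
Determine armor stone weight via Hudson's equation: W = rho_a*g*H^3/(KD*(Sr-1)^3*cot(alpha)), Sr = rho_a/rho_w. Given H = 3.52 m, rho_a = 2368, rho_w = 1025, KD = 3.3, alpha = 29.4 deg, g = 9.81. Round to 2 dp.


Sr = rho_a / rho_w = 2368 / 1025 = 2.310244
(Sr - 1) = 1.310244
(Sr - 1)^3 = 2.249347
cot(29.4) = 1 / tan(29.4) = 1 / 0.563471 = 1.774714
Numerator = 2368 * 9.81 * 3.52^3 = 1013161.5410
Denominator = 3.3 * 2.249347 * 1.774714 = 13.173427
W = 1013161.5410 / 13.173427
W = 76909.49 N

76909.49


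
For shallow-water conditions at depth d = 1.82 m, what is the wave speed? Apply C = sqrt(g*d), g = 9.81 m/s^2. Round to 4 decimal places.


Using the shallow-water approximation:
C = sqrt(g * d) = sqrt(9.81 * 1.82)
C = sqrt(17.8542)
C = 4.2254 m/s

4.2254


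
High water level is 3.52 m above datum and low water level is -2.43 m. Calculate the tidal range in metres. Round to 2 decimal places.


Tidal range = High water - Low water
Tidal range = 3.52 - (-2.43)
Tidal range = 5.95 m

5.95


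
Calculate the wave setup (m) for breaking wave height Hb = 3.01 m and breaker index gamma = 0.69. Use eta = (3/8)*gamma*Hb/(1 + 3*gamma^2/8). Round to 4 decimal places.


eta = (3/8) * gamma * Hb / (1 + 3*gamma^2/8)
Numerator = (3/8) * 0.69 * 3.01 = 0.778837
Denominator = 1 + 3*0.69^2/8 = 1 + 0.178538 = 1.178538
eta = 0.778837 / 1.178538
eta = 0.6609 m

0.6609


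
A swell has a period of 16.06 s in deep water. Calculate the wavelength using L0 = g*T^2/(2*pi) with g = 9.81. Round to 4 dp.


L0 = g * T^2 / (2 * pi)
L0 = 9.81 * 16.06^2 / (2 * pi)
L0 = 9.81 * 257.9236 / 6.28319
L0 = 2530.2305 / 6.28319
L0 = 402.6987 m

402.6987


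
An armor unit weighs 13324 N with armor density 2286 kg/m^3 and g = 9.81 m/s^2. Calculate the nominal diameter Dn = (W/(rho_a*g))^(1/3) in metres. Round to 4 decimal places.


V = W / (rho_a * g)
V = 13324 / (2286 * 9.81)
V = 13324 / 22425.66
V = 0.594141 m^3
Dn = V^(1/3) = 0.594141^(1/3)
Dn = 0.8407 m

0.8407


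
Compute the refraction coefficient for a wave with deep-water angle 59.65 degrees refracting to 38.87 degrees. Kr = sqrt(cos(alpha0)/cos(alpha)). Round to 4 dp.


Kr = sqrt(cos(alpha0) / cos(alpha))
cos(59.65) = 0.505281
cos(38.87) = 0.778572
Kr = sqrt(0.505281 / 0.778572)
Kr = sqrt(0.648984)
Kr = 0.8056

0.8056


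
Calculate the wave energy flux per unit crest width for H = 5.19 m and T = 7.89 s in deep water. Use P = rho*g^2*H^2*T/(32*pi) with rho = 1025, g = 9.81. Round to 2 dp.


P = rho * g^2 * H^2 * T / (32 * pi)
P = 1025 * 9.81^2 * 5.19^2 * 7.89 / (32 * pi)
P = 1025 * 96.2361 * 26.9361 * 7.89 / 100.53096
P = 208532.50 W/m

208532.50


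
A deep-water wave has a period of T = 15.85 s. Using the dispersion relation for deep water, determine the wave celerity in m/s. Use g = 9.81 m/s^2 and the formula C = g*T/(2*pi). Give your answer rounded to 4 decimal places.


We use the deep-water celerity formula:
C = g * T / (2 * pi)
C = 9.81 * 15.85 / (2 * 3.14159...)
C = 155.488500 / 6.283185
C = 24.7468 m/s

24.7468


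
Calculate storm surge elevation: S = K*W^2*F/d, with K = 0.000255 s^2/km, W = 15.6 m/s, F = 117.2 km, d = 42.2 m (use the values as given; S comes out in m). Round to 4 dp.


S = K * W^2 * F / d
W^2 = 15.6^2 = 243.36
S = 0.000255 * 243.36 * 117.2 / 42.2
Numerator = 0.000255 * 243.36 * 117.2 = 7.273057
S = 7.273057 / 42.2 = 0.1723 m

0.1723


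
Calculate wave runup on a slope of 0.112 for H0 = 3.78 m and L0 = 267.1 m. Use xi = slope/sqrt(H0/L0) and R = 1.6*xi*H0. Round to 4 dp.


xi = slope / sqrt(H0/L0)
H0/L0 = 3.78/267.1 = 0.014152
sqrt(0.014152) = 0.118962
xi = 0.112 / 0.118962 = 0.941476
R = 1.6 * xi * H0 = 1.6 * 0.941476 * 3.78
R = 5.6940 m

5.6940


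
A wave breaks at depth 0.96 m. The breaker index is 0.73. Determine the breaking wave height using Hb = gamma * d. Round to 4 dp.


Hb = gamma * d
Hb = 0.73 * 0.96
Hb = 0.7008 m

0.7008


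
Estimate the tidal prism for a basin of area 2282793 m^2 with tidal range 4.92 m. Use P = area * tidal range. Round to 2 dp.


Tidal prism = Area * Tidal range
P = 2282793 * 4.92
P = 11231341.56 m^3

11231341.56


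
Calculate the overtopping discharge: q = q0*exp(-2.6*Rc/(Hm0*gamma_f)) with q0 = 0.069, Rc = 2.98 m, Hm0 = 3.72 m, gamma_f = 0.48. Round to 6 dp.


q = q0 * exp(-2.6 * Rc / (Hm0 * gamma_f))
Exponent = -2.6 * 2.98 / (3.72 * 0.48)
= -2.6 * 2.98 / 1.7856
= -4.339158
exp(-4.339158) = 0.013048
q = 0.069 * 0.013048
q = 0.000900 m^3/s/m

0.000900


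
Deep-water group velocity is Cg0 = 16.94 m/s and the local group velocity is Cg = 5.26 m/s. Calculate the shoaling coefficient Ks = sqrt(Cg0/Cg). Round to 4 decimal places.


Ks = sqrt(Cg0 / Cg)
Ks = sqrt(16.94 / 5.26)
Ks = sqrt(3.2205)
Ks = 1.7946

1.7946


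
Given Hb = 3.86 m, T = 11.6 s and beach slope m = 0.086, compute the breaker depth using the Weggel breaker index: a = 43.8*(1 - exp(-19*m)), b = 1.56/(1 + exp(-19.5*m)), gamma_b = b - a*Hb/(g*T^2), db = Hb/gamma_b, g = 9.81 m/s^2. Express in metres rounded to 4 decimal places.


a = 43.8 * (1 - exp(-19 * m))
exp(-19 * 0.086) = exp(-1.6340) = 0.195147
a = 43.8 * (1 - 0.195147) = 35.252543
b = 1.56 / (1 + exp(-19.5 * m))
exp(-19.5 * 0.086) = exp(-1.6770) = 0.186934
b = 1.56 / (1 + 0.186934) = 1.314311
Hb / (g * T^2) = 3.86 / (9.81 * 11.6^2) = 3.86 / 1320.0336 = 0.00292417
gamma_b = b - a * Hb/(g*T^2) = 1.314311 - 35.252543 * 0.00292417 = 1.211226
db = Hb / gamma_b = 3.86 / 1.211226
db = 3.1869 m

3.1869


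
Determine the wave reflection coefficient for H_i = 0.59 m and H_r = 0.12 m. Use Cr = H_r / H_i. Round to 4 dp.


Cr = H_r / H_i
Cr = 0.12 / 0.59
Cr = 0.2034

0.2034


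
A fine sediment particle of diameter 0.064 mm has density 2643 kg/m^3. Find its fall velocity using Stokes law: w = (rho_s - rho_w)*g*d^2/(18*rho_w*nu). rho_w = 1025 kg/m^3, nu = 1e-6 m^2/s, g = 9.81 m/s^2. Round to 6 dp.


w = (rho_s - rho_w) * g * d^2 / (18 * rho_w * nu)
d = 0.064 mm = 0.000064 m
rho_s - rho_w = 2643 - 1025 = 1618
Numerator = 1618 * 9.81 * (0.000064)^2 = 0.000065014088
Denominator = 18 * 1025 * 1e-6 = 0.018450
w = 0.003524 m/s

0.003524


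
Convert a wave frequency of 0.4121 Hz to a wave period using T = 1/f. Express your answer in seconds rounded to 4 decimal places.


T = 1 / f
T = 1 / 0.4121
T = 2.4266 s

2.4266


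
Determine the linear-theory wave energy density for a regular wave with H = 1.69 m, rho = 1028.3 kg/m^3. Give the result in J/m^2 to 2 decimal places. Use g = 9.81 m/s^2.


E = (1/8) * rho * g * H^2
E = (1/8) * 1028.3 * 9.81 * 1.69^2
E = 0.125 * 1028.3 * 9.81 * 2.8561
E = 3601.41 J/m^2

3601.41


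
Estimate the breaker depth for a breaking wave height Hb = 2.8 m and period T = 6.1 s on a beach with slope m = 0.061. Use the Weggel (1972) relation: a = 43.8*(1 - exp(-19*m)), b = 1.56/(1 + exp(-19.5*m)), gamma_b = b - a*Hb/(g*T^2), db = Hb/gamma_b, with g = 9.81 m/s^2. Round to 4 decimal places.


a = 43.8 * (1 - exp(-19 * m))
exp(-19 * 0.061) = exp(-1.1590) = 0.313800
a = 43.8 * (1 - 0.313800) = 30.055568
b = 1.56 / (1 + exp(-19.5 * m))
exp(-19.5 * 0.061) = exp(-1.1895) = 0.304373
b = 1.56 / (1 + 0.304373) = 1.195977
Hb / (g * T^2) = 2.8 / (9.81 * 6.1^2) = 2.8 / 365.0301 = 0.00767060
gamma_b = b - a * Hb/(g*T^2) = 1.195977 - 30.055568 * 0.00767060 = 0.965432
db = Hb / gamma_b = 2.8 / 0.965432
db = 2.9003 m

2.9003


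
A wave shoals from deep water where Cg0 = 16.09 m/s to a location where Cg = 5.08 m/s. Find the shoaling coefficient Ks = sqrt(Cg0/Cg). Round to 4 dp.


Ks = sqrt(Cg0 / Cg)
Ks = sqrt(16.09 / 5.08)
Ks = sqrt(3.1673)
Ks = 1.7797

1.7797


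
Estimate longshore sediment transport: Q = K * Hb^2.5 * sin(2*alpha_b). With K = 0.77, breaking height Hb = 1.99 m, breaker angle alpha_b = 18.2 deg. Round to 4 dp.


Q = K * Hb^2.5 * sin(2 * alpha_b)
Hb^2.5 = 1.99^2.5 = 5.586409
sin(2 * 18.2) = sin(36.4) = 0.593419
Q = 0.77 * 5.586409 * 0.593419
Q = 2.5526 m^3/s

2.5526


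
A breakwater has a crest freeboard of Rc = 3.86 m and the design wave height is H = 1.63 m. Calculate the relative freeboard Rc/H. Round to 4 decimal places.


Relative freeboard = Rc / H
= 3.86 / 1.63
= 2.3681

2.3681


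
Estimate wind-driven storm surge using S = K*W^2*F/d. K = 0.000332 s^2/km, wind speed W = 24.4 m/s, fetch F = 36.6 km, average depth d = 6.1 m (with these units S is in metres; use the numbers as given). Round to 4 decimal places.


S = K * W^2 * F / d
W^2 = 24.4^2 = 595.36
S = 0.000332 * 595.36 * 36.6 / 6.1
Numerator = 0.000332 * 595.36 * 36.6 = 7.234338
S = 7.234338 / 6.1 = 1.1860 m

1.1860


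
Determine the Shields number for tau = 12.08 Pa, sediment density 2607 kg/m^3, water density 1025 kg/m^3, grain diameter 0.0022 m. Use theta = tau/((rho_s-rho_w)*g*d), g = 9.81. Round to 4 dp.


theta = tau / ((rho_s - rho_w) * g * d)
rho_s - rho_w = 2607 - 1025 = 1582
Denominator = 1582 * 9.81 * 0.0022 = 34.142724
theta = 12.08 / 34.142724
theta = 0.3538

0.3538


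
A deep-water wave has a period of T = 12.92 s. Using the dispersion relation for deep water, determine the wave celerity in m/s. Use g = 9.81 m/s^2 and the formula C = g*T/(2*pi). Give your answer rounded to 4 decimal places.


We use the deep-water celerity formula:
C = g * T / (2 * pi)
C = 9.81 * 12.92 / (2 * 3.14159...)
C = 126.745200 / 6.283185
C = 20.1721 m/s

20.1721


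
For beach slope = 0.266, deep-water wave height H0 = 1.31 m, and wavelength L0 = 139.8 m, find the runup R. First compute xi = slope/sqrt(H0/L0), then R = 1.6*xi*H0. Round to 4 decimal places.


xi = slope / sqrt(H0/L0)
H0/L0 = 1.31/139.8 = 0.009371
sqrt(0.009371) = 0.096801
xi = 0.266 / 0.096801 = 2.747891
R = 1.6 * xi * H0 = 1.6 * 2.747891 * 1.31
R = 5.7596 m

5.7596


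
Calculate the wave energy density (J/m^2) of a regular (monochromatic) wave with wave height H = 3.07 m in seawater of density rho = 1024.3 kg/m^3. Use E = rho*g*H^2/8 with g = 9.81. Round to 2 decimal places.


E = (1/8) * rho * g * H^2
E = (1/8) * 1024.3 * 9.81 * 3.07^2
E = 0.125 * 1024.3 * 9.81 * 9.4249
E = 11838.13 J/m^2

11838.13


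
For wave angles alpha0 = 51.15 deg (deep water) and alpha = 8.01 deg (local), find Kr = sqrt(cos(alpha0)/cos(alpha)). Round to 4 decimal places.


Kr = sqrt(cos(alpha0) / cos(alpha))
cos(51.15) = 0.627284
cos(8.01) = 0.990244
Kr = sqrt(0.627284 / 0.990244)
Kr = sqrt(0.633464)
Kr = 0.7959

0.7959


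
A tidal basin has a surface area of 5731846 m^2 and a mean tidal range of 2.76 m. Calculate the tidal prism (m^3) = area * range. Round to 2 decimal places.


Tidal prism = Area * Tidal range
P = 5731846 * 2.76
P = 15819894.96 m^3

15819894.96


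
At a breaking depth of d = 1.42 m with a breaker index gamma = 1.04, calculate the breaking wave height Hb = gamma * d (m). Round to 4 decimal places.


Hb = gamma * d
Hb = 1.04 * 1.42
Hb = 1.4768 m

1.4768


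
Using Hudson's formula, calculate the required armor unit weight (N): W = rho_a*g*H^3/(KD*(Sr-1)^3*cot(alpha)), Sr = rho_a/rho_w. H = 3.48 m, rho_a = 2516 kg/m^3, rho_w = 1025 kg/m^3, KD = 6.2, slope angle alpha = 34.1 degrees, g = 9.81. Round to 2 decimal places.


Sr = rho_a / rho_w = 2516 / 1025 = 2.454634
(Sr - 1) = 1.454634
(Sr - 1)^3 = 3.077948
cot(34.1) = 1 / tan(34.1) = 1 / 0.677051 = 1.476994
Numerator = 2516 * 9.81 * 3.48^3 = 1040201.2612
Denominator = 6.2 * 3.077948 * 1.476994 = 28.185887
W = 1040201.2612 / 28.185887
W = 36905.04 N

36905.04


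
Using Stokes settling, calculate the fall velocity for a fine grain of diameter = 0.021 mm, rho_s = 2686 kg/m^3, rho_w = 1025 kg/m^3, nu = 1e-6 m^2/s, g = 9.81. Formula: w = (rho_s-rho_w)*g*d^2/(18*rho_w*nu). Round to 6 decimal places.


w = (rho_s - rho_w) * g * d^2 / (18 * rho_w * nu)
d = 0.021 mm = 0.000021 m
rho_s - rho_w = 2686 - 1025 = 1661
Numerator = 1661 * 9.81 * (0.000021)^2 = 0.000007185835
Denominator = 18 * 1025 * 1e-6 = 0.018450
w = 0.000389 m/s

0.000389


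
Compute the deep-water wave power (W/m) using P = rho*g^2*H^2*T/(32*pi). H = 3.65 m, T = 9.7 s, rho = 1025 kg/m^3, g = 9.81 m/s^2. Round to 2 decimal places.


P = rho * g^2 * H^2 * T / (32 * pi)
P = 1025 * 9.81^2 * 3.65^2 * 9.7 / (32 * pi)
P = 1025 * 96.2361 * 13.3225 * 9.7 / 100.53096
P = 126800.07 W/m

126800.07


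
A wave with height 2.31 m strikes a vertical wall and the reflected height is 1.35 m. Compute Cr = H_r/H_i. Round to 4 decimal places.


Cr = H_r / H_i
Cr = 1.35 / 2.31
Cr = 0.5844

0.5844


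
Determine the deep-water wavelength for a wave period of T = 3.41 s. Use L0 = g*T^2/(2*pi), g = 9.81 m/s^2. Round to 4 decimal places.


L0 = g * T^2 / (2 * pi)
L0 = 9.81 * 3.41^2 / (2 * pi)
L0 = 9.81 * 11.6281 / 6.28319
L0 = 114.0717 / 6.28319
L0 = 18.1551 m

18.1551


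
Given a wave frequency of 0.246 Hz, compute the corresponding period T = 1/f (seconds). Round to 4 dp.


T = 1 / f
T = 1 / 0.246
T = 4.0650 s

4.0650


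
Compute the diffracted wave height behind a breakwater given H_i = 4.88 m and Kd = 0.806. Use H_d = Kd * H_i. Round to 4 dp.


H_d = Kd * H_i
H_d = 0.806 * 4.88
H_d = 3.9333 m

3.9333


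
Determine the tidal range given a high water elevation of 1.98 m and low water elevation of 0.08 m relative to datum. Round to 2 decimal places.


Tidal range = High water - Low water
Tidal range = 1.98 - (0.08)
Tidal range = 1.90 m

1.90


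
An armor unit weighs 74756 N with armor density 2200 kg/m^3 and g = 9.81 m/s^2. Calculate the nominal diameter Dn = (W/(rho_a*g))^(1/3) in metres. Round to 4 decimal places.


V = W / (rho_a * g)
V = 74756 / (2200 * 9.81)
V = 74756 / 21582.00
V = 3.463812 m^3
Dn = V^(1/3) = 3.463812^(1/3)
Dn = 1.5130 m

1.5130


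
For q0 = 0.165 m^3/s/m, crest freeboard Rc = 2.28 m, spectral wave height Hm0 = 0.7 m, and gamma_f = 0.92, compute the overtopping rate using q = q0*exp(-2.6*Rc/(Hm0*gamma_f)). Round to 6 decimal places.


q = q0 * exp(-2.6 * Rc / (Hm0 * gamma_f))
Exponent = -2.6 * 2.28 / (0.7 * 0.92)
= -2.6 * 2.28 / 0.6440
= -9.204969
exp(-9.204969) = 0.000101
q = 0.165 * 0.000101
q = 0.000017 m^3/s/m

0.000017


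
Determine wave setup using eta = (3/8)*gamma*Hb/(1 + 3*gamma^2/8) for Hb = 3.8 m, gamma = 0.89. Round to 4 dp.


eta = (3/8) * gamma * Hb / (1 + 3*gamma^2/8)
Numerator = (3/8) * 0.89 * 3.8 = 1.268250
Denominator = 1 + 3*0.89^2/8 = 1 + 0.297038 = 1.297038
eta = 1.268250 / 1.297038
eta = 0.9778 m

0.9778
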